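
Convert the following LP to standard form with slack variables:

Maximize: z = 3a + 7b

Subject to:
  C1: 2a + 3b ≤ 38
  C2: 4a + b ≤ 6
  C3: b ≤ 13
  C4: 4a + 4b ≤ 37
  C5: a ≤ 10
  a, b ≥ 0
max z = 3a + 7b

s.t.
  2a + 3b + s1 = 38
  4a + b + s2 = 6
  b + s3 = 13
  4a + 4b + s4 = 37
  a + s5 = 10
  a, b, s1, s2, s3, s4, s5 ≥ 0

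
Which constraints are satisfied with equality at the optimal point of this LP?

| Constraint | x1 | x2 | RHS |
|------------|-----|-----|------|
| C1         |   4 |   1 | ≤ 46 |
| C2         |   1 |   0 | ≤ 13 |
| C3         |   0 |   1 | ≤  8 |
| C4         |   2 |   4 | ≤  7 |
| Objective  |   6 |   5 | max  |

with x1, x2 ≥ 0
Optimal: x1 = 3.5, x2 = 0
Binding: C4, x2 ≥ 0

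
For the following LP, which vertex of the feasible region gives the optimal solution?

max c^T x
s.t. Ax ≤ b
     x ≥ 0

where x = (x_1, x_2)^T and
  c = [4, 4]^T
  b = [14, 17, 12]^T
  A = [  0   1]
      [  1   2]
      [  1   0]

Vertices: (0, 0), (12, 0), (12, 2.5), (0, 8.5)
Evaluating z = 4x_1 + 4x_2 at each vertex:
  (0, 0): z = 0
  (12, 0): z = 48
  (12, 2.5): z = 58
  (0, 8.5): z = 34

The largest value is z = 58, attained at (12, 2.5).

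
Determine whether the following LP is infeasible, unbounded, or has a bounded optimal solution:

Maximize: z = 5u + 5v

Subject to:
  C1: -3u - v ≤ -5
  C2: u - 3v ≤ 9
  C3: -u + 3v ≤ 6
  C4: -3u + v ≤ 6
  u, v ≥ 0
Feasible point: (2, 0) satisfies every constraint, so the LP is feasible.
Direction d = (3, 1): for each constraint row a, a·d ≤ 0 —
  (-3)(3) + (-1)(1) = -10 ≤ 0
  (1)(3) + (-3)(1) = 0 ≤ 0
  (-1)(3) + (3)(1) = 0 ≤ 0
  (-3)(3) + (1)(1) = -8 ≤ 0
and d ≥ 0, so (2, 0) + t·d stays feasible for every t ≥ 0. Along this ray z = 5u + 5v changes by 20 per unit t, so z → +∞.

The LP is unbounded; z can be made arbitrarily large.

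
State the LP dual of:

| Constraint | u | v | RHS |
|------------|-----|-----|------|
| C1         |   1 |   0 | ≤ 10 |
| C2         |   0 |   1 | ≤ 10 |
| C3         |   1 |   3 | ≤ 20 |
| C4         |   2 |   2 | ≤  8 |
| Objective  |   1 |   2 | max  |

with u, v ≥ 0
Minimize: z = 10y1 + 10y2 + 20y3 + 8y4

Subject to:
  C1: -y1 - y3 - 2y4 ≤ -1
  C2: -y2 - 3y3 - 2y4 ≤ -2
  y1, y2, y3, y4 ≥ 0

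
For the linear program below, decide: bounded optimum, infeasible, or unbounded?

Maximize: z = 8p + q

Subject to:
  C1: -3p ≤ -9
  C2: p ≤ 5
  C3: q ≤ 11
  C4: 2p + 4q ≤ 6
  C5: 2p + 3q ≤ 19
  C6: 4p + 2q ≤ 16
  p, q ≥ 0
The point (3, 0) satisfies every constraint, so the LP is feasible; the constraints give p ≤ 5 and q ≤ 11, which with p, q ≥ 0 keep the feasible region inside a bounded box. A feasible, bounded LP attains a finite optimum at a vertex.

Evaluating z = 8p + q at each vertex:
  (3, 0): z = 24

The LP has an optimal solution: (3, 0) with z = 24.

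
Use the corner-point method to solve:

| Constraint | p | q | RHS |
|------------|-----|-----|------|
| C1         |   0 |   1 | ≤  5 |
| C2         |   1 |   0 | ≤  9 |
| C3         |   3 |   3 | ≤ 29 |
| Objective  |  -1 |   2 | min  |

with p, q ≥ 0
Each vertex is the intersection of two constraint boundaries that also satisfies all remaining constraints:
  p = 0 and q = 0 → (0, 0)
  p = 9 and q = 0 → (9, 0)
  p = 9 and 3p + 3q = 29 → (9, 0.6667)
  q = 5 and 3p + 3q = 29 → (4.667, 5)
  q = 5 and p = 0 → (0, 5)

Evaluating z = -p + 2q at each vertex:
  (0, 0): z = 0
  (9, 0): z = -9
  (9, 0.6667): z = -7.667
  (4.667, 5): z = 5.333
  (0, 5): z = 10

The minimum is at (9, 0) with z = -9.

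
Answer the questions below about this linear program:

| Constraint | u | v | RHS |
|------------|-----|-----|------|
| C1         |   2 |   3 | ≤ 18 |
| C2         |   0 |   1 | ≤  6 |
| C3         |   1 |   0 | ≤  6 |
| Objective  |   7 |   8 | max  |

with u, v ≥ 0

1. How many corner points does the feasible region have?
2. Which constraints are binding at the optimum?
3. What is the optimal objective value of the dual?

1. 4
2. C1, C3
3. 58 (by strong duality, equal to the primal optimum)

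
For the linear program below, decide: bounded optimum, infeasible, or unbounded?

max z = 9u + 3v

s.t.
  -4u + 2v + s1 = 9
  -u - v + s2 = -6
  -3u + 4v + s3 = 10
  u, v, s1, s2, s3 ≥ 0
Feasible point: (2, 4) satisfies every constraint, so the LP is feasible.
Direction d = (1, 0): for each constraint row a, a·d ≤ 0 —
  (-4)(1) + (2)(0) = -4 ≤ 0
  (-1)(1) + (-1)(0) = -1 ≤ 0
  (-3)(1) + (4)(0) = -3 ≤ 0
and d ≥ 0, so (2, 4) + t·d stays feasible for every t ≥ 0. Along this ray z = 9u + 3v changes by 9 per unit t, so z → +∞.

Unbounded — the objective can increase without bound over the feasible region.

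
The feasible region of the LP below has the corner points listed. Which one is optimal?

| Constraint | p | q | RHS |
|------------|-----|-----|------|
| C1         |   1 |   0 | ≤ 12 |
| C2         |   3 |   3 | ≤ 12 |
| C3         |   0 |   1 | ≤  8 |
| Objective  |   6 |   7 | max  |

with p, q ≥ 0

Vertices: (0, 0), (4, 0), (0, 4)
Evaluating z = 6p + 7q at each vertex:
  (0, 0): z = 0
  (4, 0): z = 24
  (0, 4): z = 28

The largest value is z = 28, attained at (0, 4).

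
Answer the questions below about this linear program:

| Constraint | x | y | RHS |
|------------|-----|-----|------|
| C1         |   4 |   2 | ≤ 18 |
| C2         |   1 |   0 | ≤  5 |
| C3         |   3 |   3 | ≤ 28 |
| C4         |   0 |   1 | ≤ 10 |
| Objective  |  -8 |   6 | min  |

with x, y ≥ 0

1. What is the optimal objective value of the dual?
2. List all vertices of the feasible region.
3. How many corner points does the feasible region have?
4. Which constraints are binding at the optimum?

1. -36 (by strong duality, equal to the primal optimum)
2. (0, 0), (4.5, 0), (0, 9)
3. 3
4. C1, y ≥ 0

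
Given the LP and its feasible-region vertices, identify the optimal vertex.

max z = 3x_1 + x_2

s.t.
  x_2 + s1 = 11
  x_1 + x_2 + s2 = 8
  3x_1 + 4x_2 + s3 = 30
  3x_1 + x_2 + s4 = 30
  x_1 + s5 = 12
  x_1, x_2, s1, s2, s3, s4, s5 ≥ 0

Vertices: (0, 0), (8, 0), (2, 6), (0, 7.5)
Evaluating z = 3x_1 + x_2 at each vertex:
  (0, 0): z = 0
  (8, 0): z = 24
  (2, 6): z = 12
  (0, 7.5): z = 7.5

The largest value is z = 24, attained at (8, 0).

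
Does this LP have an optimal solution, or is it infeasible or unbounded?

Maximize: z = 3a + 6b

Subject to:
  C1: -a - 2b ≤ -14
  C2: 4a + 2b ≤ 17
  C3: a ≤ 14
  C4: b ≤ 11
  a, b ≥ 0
The point (0, 8.5) satisfies every constraint, so the LP is feasible; the constraints give a ≤ 14 and b ≤ 11, which with a, b ≥ 0 keep the feasible region inside a bounded box. A feasible, bounded LP attains a finite optimum at a vertex.

Evaluating z = 3a + 6b at each vertex:
  (0, 7): z = 42
  (1, 6.5): z = 42
  (0, 8.5): z = 51

Bounded optimum: z* = 51 at (0, 8.5).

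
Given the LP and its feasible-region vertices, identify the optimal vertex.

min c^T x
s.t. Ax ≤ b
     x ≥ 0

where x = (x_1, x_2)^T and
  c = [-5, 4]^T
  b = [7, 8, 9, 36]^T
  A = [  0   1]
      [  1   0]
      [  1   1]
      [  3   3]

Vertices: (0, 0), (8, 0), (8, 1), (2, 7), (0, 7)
(8, 0) with z = -40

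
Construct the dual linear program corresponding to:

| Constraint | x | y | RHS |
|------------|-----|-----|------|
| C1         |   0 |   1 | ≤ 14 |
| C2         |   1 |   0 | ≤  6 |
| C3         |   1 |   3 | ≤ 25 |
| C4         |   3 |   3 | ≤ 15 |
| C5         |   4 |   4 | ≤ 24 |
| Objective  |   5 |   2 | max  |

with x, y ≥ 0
Minimize: z = 14y1 + 6y2 + 25y3 + 15y4 + 24y5

Subject to:
  C1: -y2 - y3 - 3y4 - 4y5 ≤ -5
  C2: -y1 - 3y3 - 3y4 - 4y5 ≤ -2
  y1, y2, y3, y4, y5 ≥ 0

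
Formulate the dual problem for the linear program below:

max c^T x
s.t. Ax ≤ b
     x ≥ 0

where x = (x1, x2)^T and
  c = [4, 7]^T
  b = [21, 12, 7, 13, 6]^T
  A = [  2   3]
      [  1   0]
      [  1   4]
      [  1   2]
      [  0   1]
Minimize: z = 21y1 + 12y2 + 7y3 + 13y4 + 6y5

Subject to:
  C1: -2y1 - y2 - y3 - y4 ≤ -4
  C2: -3y1 - 4y3 - 2y4 - y5 ≤ -7
  y1, y2, y3, y4, y5 ≥ 0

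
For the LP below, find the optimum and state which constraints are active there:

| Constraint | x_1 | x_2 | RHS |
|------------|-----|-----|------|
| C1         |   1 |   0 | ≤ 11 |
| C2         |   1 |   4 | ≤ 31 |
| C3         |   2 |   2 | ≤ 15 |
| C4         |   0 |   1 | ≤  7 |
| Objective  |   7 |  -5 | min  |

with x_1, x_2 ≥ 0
Optimal: x_1 = 0, x_2 = 7
Slack at optimum:
  C1: slack = 11
  C2: slack = 3
  C3: slack = 1
  C4: slack = 0 (binding)
  x_1 ≥ 0: x_1 = 0 (binding)
  x_2 ≥ 0: x_2 = 7
Binding constraints: C4, x_1 ≥ 0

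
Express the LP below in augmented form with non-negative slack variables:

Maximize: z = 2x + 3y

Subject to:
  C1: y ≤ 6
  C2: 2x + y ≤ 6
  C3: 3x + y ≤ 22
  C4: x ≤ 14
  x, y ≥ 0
max z = 2x + 3y

s.t.
  y + s1 = 6
  2x + y + s2 = 6
  3x + y + s3 = 22
  x + s4 = 14
  x, y, s1, s2, s3, s4 ≥ 0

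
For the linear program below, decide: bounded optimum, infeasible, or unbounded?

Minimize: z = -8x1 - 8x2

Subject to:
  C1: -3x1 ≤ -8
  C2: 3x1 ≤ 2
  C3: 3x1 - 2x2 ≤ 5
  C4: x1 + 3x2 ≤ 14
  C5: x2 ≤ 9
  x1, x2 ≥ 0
C2 requires 3x1 ≤ 2, while C1 (-3x1 ≤ -8) is equivalent to 3x1 ≥ 8. Together they would need 8 ≤ 3x1 ≤ 2, which is impossible since 8 > 2. No point satisfies all constraints.

Infeasible: no point satisfies all constraints simultaneously.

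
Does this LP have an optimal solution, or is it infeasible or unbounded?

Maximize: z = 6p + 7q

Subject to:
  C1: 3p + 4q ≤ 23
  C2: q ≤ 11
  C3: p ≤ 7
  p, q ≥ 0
The point (7, 0.5) satisfies every constraint, so the LP is feasible; the constraints give p ≤ 7 and q ≤ 11, which with p, q ≥ 0 keep the feasible region inside a bounded box. A feasible, bounded LP attains a finite optimum at a vertex.

Evaluating z = 6p + 7q at each vertex:
  (0, 0): z = 0
  (7, 0): z = 42
  (7, 0.5): z = 45.5
  (0, 5.75): z = 40.25

Feasible with finite optimum z* = 45.5 at (7, 0.5).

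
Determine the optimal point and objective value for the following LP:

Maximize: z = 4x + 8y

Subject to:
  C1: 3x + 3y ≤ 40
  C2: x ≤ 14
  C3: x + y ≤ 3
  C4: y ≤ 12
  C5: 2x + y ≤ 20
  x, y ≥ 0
Each vertex is the intersection of two constraint boundaries that also satisfies all remaining constraints:
  x = 0 and y = 0 → (0, 0)
  x + y = 3 and y = 0 → (3, 0)
  x + y = 3 and x = 0 → (0, 3)

Evaluating z = 4x + 8y at each vertex:
  (0, 0): z = 0
  (3, 0): z = 12
  (0, 3): z = 24

The maximum is at (0, 3) with z = 24.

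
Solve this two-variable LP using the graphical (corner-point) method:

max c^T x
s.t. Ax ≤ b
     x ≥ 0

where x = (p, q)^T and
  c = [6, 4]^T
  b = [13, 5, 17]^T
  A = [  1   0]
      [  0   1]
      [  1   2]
Each vertex is the intersection of two constraint boundaries that also satisfies all remaining constraints:
  p = 0 and q = 0 → (0, 0)
  p = 13 and q = 0 → (13, 0)
  p = 13 and p + 2q = 17 → (13, 2)
  q = 5 and p + 2q = 17 → (7, 5)
  q = 5 and p = 0 → (0, 5)

Evaluating z = 6p + 4q at each vertex:
  (0, 0): z = 0
  (13, 0): z = 78
  (13, 2): z = 86
  (7, 5): z = 62
  (0, 5): z = 20

The maximum is at (13, 2) with z = 86.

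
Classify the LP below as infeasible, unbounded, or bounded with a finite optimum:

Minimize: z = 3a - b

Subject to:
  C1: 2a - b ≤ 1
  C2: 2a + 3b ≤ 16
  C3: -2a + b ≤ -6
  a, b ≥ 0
C1 requires 2a - b ≤ 1, while C3 (-2a + b ≤ -6) is equivalent to 2a - b ≥ 6. Together they would need 6 ≤ 2a - b ≤ 1, which is impossible since 6 > 1. No point satisfies all constraints.

The feasible region is empty; the LP is infeasible.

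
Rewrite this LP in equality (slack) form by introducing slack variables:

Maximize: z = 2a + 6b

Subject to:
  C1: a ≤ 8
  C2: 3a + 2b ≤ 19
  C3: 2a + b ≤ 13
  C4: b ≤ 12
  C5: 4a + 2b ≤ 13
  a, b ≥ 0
max z = 2a + 6b

s.t.
  a + s1 = 8
  3a + 2b + s2 = 19
  2a + b + s3 = 13
  b + s4 = 12
  4a + 2b + s5 = 13
  a, b, s1, s2, s3, s4, s5 ≥ 0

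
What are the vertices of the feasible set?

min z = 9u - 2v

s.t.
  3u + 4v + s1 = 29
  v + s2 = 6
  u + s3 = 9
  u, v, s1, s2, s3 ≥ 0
Each vertex is the intersection of two constraint boundaries that also satisfies all remaining constraints:
  u = 0 and v = 0 → (0, 0)
  u = 9 and v = 0 → (9, 0)
  3u + 4v = 29 and u = 9 → (9, 0.5)
  3u + 4v = 29 and v = 6 → (1.667, 6)
  v = 6 and u = 0 → (0, 6)

Vertices: (0, 0), (9, 0), (9, 0.5), (1.667, 6), (0, 6)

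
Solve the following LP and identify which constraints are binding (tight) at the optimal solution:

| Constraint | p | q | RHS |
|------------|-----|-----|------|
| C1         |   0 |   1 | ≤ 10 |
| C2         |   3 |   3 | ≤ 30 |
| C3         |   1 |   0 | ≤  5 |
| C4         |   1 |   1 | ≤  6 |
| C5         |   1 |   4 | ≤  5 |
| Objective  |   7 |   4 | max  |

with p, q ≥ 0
Optimal: p = 5, q = 0
Binding: C3, C5, q ≥ 0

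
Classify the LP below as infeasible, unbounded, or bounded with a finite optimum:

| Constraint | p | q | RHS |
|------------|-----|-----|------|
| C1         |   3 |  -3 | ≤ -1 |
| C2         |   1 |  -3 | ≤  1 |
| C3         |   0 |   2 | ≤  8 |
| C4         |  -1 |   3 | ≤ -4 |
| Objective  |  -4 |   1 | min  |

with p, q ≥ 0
C2 requires p - 3q ≤ 1, while C4 (-p + 3q ≤ -4) is equivalent to p - 3q ≥ 4. Together they would need 4 ≤ p - 3q ≤ 1, which is impossible since 4 > 1. No point satisfies all constraints.

Infeasible — the constraint set is empty.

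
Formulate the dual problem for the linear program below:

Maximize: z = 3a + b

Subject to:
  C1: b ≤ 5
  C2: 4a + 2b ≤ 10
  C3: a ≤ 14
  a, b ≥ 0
Minimize: z = 5y1 + 10y2 + 14y3

Subject to:
  C1: -4y2 - y3 ≤ -3
  C2: -y1 - 2y2 ≤ -1
  y1, y2, y3 ≥ 0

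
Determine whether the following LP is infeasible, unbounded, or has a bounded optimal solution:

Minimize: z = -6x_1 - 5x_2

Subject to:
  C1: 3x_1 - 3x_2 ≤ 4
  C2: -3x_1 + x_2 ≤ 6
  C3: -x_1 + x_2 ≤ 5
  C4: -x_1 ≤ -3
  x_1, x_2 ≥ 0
Feasible point: (3, 2) satisfies every constraint, so the LP is feasible.
Direction d = (1, 1): for each constraint row a, a·d ≤ 0 —
  (3)(1) + (-3)(1) = 0 ≤ 0
  (-3)(1) + (1)(1) = -2 ≤ 0
  (-1)(1) + (1)(1) = 0 ≤ 0
  (-1)(1) + (0)(1) = -1 ≤ 0
and d ≥ 0, so (3, 2) + t·d stays feasible for every t ≥ 0. Along this ray z = -6x_1 - 5x_2 changes by -11 per unit t, so z → −∞.

Unbounded: there is a feasible ray along which z → −∞.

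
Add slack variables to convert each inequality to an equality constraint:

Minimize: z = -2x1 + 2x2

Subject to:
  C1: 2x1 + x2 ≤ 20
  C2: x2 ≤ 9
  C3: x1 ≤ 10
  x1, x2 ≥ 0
min z = -2x1 + 2x2

s.t.
  2x1 + x2 + s1 = 20
  x2 + s2 = 9
  x1 + s3 = 10
  x1, x2, s1, s2, s3 ≥ 0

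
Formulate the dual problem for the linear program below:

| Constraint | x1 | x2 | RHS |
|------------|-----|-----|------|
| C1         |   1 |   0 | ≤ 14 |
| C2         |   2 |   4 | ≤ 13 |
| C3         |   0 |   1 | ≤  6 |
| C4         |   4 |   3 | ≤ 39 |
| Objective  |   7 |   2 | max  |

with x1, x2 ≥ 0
Minimize: z = 14y1 + 13y2 + 6y3 + 39y4

Subject to:
  C1: -y1 - 2y2 - 4y4 ≤ -7
  C2: -4y2 - y3 - 3y4 ≤ -2
  y1, y2, y3, y4 ≥ 0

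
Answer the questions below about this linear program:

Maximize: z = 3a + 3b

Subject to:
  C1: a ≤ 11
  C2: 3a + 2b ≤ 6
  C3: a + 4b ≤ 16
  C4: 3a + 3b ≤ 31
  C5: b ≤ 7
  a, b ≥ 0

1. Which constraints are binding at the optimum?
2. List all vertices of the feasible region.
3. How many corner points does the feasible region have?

1. C2, a ≥ 0
2. (0, 0), (2, 0), (0, 3)
3. 3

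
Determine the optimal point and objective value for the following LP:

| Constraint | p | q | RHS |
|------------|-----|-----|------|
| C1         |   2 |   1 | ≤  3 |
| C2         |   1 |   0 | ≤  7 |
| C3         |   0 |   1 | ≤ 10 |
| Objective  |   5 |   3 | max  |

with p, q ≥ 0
Each vertex is the intersection of two constraint boundaries that also satisfies all remaining constraints:
  p = 0 and q = 0 → (0, 0)
  2p + q = 3 and q = 0 → (1.5, 0)
  2p + q = 3 and p = 0 → (0, 3)

Evaluating z = 5p + 3q at each vertex:
  (0, 0): z = 0
  (1.5, 0): z = 7.5
  (0, 3): z = 9

The maximum is at (0, 3) with z = 9.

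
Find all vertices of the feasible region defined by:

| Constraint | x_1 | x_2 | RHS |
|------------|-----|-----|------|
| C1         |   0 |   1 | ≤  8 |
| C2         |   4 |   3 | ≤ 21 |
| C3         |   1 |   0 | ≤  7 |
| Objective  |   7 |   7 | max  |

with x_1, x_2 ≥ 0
Each vertex is the intersection of two constraint boundaries that also satisfies all remaining constraints:
  x_1 = 0 and x_2 = 0 → (0, 0)
  4x_1 + 3x_2 = 21 and x_2 = 0 → (5.25, 0)
  4x_1 + 3x_2 = 21 and x_1 = 0 → (0, 7)

Vertices: (0, 0), (5.25, 0), (0, 7)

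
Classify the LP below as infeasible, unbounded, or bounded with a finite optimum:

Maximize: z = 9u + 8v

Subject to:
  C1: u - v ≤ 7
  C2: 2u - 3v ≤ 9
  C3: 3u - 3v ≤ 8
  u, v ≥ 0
Feasible point: (0, 0) satisfies every constraint, so the LP is feasible.
Direction d = (0, 1): for each constraint row a, a·d ≤ 0 —
  (1)(0) + (-1)(1) = -1 ≤ 0
  (2)(0) + (-3)(1) = -3 ≤ 0
  (3)(0) + (-3)(1) = -3 ≤ 0
and d ≥ 0, so (0, 0) + t·d stays feasible for every t ≥ 0. Along this ray z = 9u + 8v changes by 8 per unit t, so z → +∞.

Unbounded — the objective can increase without bound over the feasible region.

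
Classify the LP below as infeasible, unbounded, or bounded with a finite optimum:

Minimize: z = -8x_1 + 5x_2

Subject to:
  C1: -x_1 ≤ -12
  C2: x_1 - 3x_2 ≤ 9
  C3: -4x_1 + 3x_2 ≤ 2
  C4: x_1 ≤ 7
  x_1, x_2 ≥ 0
C4 requires x_1 ≤ 7, while C1 (-x_1 ≤ -12) is equivalent to x_1 ≥ 12. Together they would need 12 ≤ x_1 ≤ 7, which is impossible since 12 > 7. No point satisfies all constraints.

Infeasible: no point satisfies all constraints simultaneously.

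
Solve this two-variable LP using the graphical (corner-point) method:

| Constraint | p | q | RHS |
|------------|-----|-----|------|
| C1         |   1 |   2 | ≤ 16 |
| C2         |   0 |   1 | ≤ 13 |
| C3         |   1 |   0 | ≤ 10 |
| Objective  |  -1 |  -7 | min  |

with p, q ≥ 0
p = 0, q = 8, z = -56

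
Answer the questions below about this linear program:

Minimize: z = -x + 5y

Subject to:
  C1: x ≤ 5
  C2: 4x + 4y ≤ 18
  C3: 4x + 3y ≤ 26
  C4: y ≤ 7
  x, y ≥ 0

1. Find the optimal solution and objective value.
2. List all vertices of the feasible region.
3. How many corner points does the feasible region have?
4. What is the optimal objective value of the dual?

1. x = 4.5, y = 0, z = -4.5
2. (0, 0), (4.5, 0), (0, 4.5)
3. 3
4. -4.5 (by strong duality, equal to the primal optimum)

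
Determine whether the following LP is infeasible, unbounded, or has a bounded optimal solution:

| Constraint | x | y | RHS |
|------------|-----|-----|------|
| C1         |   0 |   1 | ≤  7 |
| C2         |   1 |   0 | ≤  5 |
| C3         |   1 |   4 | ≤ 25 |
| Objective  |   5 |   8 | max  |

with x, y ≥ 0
The point (5, 5) satisfies every constraint, so the LP is feasible; the constraints give x ≤ 5 and y ≤ 7, which with x, y ≥ 0 keep the feasible region inside a bounded box. A feasible, bounded LP attains a finite optimum at a vertex.

Evaluating z = 5x + 8y at each vertex:
  (0, 0): z = 0
  (5, 0): z = 25
  (5, 5): z = 65
  (0, 6.25): z = 50

The LP has an optimal solution: (5, 5) with z = 65.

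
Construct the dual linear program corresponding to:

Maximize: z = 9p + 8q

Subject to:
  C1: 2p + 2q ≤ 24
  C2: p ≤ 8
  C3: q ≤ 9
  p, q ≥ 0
Minimize: z = 24y1 + 8y2 + 9y3

Subject to:
  C1: -2y1 - y2 ≤ -9
  C2: -2y1 - y3 ≤ -8
  y1, y2, y3 ≥ 0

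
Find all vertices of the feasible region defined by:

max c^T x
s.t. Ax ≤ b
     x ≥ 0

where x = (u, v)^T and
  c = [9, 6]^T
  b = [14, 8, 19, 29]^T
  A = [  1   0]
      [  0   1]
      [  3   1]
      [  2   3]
Each vertex is the intersection of two constraint boundaries that also satisfies all remaining constraints:
  u = 0 and v = 0 → (0, 0)
  3u + v = 19 and v = 0 → (6.333, 0)
  3u + v = 19 and 2u + 3v = 29 → (4, 7)
  v = 8 and 2u + 3v = 29 → (2.5, 8)
  v = 8 and u = 0 → (0, 8)

Vertices: (0, 0), (6.333, 0), (4, 7), (2.5, 8), (0, 8)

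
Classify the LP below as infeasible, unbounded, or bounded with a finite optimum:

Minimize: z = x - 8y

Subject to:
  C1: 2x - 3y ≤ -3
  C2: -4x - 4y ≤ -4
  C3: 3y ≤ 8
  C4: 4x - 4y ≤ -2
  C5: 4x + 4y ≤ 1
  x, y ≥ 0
C5 requires 4x + 4y ≤ 1, while C2 (-4x - 4y ≤ -4) is equivalent to 4x + 4y ≥ 4. Together they would need 4 ≤ 4x + 4y ≤ 1, which is impossible since 4 > 1. No point satisfies all constraints.

Infeasible: no point satisfies all constraints simultaneously.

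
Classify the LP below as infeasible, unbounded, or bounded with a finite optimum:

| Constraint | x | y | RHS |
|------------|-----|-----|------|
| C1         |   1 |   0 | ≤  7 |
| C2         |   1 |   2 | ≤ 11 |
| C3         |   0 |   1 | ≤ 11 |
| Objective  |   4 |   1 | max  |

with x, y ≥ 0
The point (7, 2) satisfies every constraint, so the LP is feasible; the constraints give x ≤ 7 and y ≤ 11, which with x, y ≥ 0 keep the feasible region inside a bounded box. A feasible, bounded LP attains a finite optimum at a vertex.

Evaluating z = 4x + y at each vertex:
  (0, 0): z = 0
  (7, 0): z = 28
  (7, 2): z = 30
  (0, 5.5): z = 5.5

Feasible with finite optimum z* = 30 at (7, 2).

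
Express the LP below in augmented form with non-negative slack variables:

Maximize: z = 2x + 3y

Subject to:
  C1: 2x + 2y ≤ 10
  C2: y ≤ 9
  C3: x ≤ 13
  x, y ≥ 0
max z = 2x + 3y

s.t.
  2x + 2y + s1 = 10
  y + s2 = 9
  x + s3 = 13
  x, y, s1, s2, s3 ≥ 0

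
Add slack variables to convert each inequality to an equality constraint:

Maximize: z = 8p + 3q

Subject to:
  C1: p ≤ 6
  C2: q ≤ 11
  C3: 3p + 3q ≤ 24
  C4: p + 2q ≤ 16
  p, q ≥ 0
max z = 8p + 3q

s.t.
  p + s1 = 6
  q + s2 = 11
  3p + 3q + s3 = 24
  p + 2q + s4 = 16
  p, q, s1, s2, s3, s4 ≥ 0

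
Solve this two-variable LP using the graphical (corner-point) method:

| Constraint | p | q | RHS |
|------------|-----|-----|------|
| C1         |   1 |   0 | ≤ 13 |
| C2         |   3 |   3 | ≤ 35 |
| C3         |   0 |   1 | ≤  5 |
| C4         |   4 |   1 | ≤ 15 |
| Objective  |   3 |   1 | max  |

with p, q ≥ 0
Each vertex is the intersection of two constraint boundaries that also satisfies all remaining constraints:
  p = 0 and q = 0 → (0, 0)
  4p + q = 15 and q = 0 → (3.75, 0)
  q = 5 and 4p + q = 15 → (2.5, 5)
  q = 5 and p = 0 → (0, 5)

Evaluating z = 3p + q at each vertex:
  (0, 0): z = 0
  (3.75, 0): z = 11.25
  (2.5, 5): z = 12.5
  (0, 5): z = 5

The maximum is at (2.5, 5) with z = 12.5.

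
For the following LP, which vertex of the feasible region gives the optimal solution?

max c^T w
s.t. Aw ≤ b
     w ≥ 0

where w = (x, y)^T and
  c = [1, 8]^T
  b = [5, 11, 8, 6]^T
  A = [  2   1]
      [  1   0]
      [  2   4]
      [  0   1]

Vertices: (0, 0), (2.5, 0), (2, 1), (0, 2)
(0, 2) with z = 16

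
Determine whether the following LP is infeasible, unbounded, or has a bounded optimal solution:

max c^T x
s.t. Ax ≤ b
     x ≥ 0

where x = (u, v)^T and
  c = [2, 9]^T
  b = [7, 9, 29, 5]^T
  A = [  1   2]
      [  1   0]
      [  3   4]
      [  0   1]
The point (0, 3.5) satisfies every constraint, so the LP is feasible; the constraints give u ≤ 9 and v ≤ 5, which with u, v ≥ 0 keep the feasible region inside a bounded box. A feasible, bounded LP attains a finite optimum at a vertex.

Evaluating z = 2u + 9v at each vertex:
  (0, 0): z = 0
  (7, 0): z = 14
  (0, 3.5): z = 31.5

Feasible with finite optimum z* = 31.5 at (0, 3.5).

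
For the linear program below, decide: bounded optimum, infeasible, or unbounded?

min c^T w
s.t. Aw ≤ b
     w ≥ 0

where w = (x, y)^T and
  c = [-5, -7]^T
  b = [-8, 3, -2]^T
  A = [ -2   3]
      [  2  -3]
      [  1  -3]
One constraint requires 2x - 3y ≤ 3, while the constraint -2x + 3y ≤ -8 is equivalent to 2x - 3y ≥ 8. Together they would need 8 ≤ 2x - 3y ≤ 3, which is impossible since 8 > 3. No point satisfies all constraints.

Infeasible — the constraint set is empty.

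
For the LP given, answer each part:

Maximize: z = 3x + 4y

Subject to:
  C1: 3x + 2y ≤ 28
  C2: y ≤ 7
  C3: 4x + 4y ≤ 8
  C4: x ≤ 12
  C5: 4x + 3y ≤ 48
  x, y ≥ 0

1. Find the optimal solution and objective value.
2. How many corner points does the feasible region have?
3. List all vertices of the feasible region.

1. x = 0, y = 2, z = 8
2. 3
3. (0, 0), (2, 0), (0, 2)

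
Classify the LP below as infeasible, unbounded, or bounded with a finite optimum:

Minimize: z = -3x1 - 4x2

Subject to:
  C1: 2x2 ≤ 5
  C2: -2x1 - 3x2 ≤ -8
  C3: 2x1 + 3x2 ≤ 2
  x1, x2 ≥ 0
C3 requires 2x1 + 3x2 ≤ 2, while C2 (-2x1 - 3x2 ≤ -8) is equivalent to 2x1 + 3x2 ≥ 8. Together they would need 8 ≤ 2x1 + 3x2 ≤ 2, which is impossible since 8 > 2. No point satisfies all constraints.

The feasible region is empty; the LP is infeasible.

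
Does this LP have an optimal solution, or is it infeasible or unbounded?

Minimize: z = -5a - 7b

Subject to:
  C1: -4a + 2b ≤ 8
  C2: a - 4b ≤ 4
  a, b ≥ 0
Feasible point: (0, 0) satisfies every constraint, so the LP is feasible.
Direction d = (1, 1): for each constraint row a, a·d ≤ 0 —
  (-4)(1) + (2)(1) = -2 ≤ 0
  (1)(1) + (-4)(1) = -3 ≤ 0
and d ≥ 0, so (0, 0) + t·d stays feasible for every t ≥ 0. Along this ray z = -5a - 7b changes by -12 per unit t, so z → −∞.

Unbounded: there is a feasible ray along which z → −∞.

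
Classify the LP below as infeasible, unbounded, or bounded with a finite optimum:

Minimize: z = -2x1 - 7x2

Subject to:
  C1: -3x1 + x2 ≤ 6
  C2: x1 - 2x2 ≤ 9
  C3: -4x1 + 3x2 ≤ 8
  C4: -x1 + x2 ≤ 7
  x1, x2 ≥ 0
Feasible point: (0, 0) satisfies every constraint, so the LP is feasible.
Direction d = (1, 1): for each constraint row a, a·d ≤ 0 —
  (-3)(1) + (1)(1) = -2 ≤ 0
  (1)(1) + (-2)(1) = -1 ≤ 0
  (-4)(1) + (3)(1) = -1 ≤ 0
  (-1)(1) + (1)(1) = 0 ≤ 0
and d ≥ 0, so (0, 0) + t·d stays feasible for every t ≥ 0. Along this ray z = -2x1 - 7x2 changes by -9 per unit t, so z → −∞.

Unbounded — the objective can decrease without bound over the feasible region.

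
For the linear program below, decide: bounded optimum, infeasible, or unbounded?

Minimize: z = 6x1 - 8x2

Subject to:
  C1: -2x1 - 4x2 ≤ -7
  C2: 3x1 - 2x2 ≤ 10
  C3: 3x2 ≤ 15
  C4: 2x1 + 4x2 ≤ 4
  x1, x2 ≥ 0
C4 requires 2x1 + 4x2 ≤ 4, while C1 (-2x1 - 4x2 ≤ -7) is equivalent to 2x1 + 4x2 ≥ 7. Together they would need 7 ≤ 2x1 + 4x2 ≤ 4, which is impossible since 7 > 4. No point satisfies all constraints.

Infeasible — the constraint set is empty.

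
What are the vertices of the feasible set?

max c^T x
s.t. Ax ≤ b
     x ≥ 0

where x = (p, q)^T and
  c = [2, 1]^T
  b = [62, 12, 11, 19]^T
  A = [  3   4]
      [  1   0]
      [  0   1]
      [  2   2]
Each vertex is the intersection of two constraint boundaries that also satisfies all remaining constraints:
  p = 0 and q = 0 → (0, 0)
  2p + 2q = 19 and q = 0 → (9.5, 0)
  2p + 2q = 19 and p = 0 → (0, 9.5)

Vertices: (0, 0), (9.5, 0), (0, 9.5)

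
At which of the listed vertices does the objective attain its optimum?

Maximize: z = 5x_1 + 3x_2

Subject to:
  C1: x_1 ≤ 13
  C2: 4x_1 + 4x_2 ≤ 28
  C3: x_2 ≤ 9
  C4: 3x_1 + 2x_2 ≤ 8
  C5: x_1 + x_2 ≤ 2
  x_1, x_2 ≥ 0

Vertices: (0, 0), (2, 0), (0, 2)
(2, 0) with z = 10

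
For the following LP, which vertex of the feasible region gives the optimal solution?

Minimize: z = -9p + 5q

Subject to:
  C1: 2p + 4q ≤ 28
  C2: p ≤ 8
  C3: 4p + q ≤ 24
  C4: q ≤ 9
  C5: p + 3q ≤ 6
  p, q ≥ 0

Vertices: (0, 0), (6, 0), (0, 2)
(6, 0) with z = -54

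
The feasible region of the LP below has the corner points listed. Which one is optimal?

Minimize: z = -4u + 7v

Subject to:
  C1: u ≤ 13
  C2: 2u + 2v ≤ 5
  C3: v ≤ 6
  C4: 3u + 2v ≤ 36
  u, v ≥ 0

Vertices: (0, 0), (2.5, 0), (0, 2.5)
(2.5, 0) with z = -10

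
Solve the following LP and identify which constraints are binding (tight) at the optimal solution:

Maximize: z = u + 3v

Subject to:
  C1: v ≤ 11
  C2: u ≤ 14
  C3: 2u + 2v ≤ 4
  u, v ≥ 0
Optimal: u = 0, v = 2
Slack at optimum:
  C1: slack = 9
  C2: slack = 14
  C3: slack = 0 (binding)
  u ≥ 0: u = 0 (binding)
  v ≥ 0: v = 2
Binding constraints: C3, u ≥ 0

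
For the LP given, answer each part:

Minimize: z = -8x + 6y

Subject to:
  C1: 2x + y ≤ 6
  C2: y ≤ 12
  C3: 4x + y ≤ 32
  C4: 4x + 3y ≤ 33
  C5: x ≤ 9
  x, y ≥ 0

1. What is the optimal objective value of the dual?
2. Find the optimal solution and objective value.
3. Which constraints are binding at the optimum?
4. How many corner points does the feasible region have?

1. -24 (by strong duality, equal to the primal optimum)
2. x = 3, y = 0, z = -24
3. C1, y ≥ 0
4. 3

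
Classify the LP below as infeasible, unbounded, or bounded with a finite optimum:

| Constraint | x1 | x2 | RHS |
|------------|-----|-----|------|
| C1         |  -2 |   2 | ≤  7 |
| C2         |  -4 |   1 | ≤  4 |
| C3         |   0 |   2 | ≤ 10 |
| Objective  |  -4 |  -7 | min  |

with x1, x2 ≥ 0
Feasible point: (0, 0) satisfies every constraint, so the LP is feasible.
Direction d = (1, 0): for each constraint row a, a·d ≤ 0 —
  (-2)(1) + (2)(0) = -2 ≤ 0
  (-4)(1) + (1)(0) = -4 ≤ 0
  (0)(1) + (2)(0) = 0 ≤ 0
and d ≥ 0, so (0, 0) + t·d stays feasible for every t ≥ 0. Along this ray z = -4x1 - 7x2 changes by -4 per unit t, so z → −∞.

The LP is unbounded; z can be made arbitrarily small.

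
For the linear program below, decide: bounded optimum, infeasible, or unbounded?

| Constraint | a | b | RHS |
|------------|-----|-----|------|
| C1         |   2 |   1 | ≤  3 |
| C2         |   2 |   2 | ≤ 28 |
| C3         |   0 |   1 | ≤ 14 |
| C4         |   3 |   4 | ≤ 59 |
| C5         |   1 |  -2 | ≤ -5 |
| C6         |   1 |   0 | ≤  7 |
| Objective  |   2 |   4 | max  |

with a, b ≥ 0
The point (0, 3) satisfies every constraint, so the LP is feasible; the constraints give a ≤ 7 and b ≤ 14, which with a, b ≥ 0 keep the feasible region inside a bounded box. A feasible, bounded LP attains a finite optimum at a vertex.

Evaluating z = 2a + 4b at each vertex:
  (0, 2.5): z = 10
  (0.2, 2.6): z = 10.8
  (0, 3): z = 12

The LP has an optimal solution: (0, 3) with z = 12.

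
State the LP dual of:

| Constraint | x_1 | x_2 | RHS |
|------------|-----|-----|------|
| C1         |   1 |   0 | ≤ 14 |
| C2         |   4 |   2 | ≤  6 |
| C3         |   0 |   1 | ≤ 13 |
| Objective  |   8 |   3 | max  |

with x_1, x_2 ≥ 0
Minimize: z = 14y1 + 6y2 + 13y3

Subject to:
  C1: -y1 - 4y2 ≤ -8
  C2: -2y2 - y3 ≤ -3
  y1, y2, y3 ≥ 0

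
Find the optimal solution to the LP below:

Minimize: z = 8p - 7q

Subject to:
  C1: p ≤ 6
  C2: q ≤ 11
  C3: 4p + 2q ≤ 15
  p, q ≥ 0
Each vertex is the intersection of two constraint boundaries that also satisfies all remaining constraints:
  p = 0 and q = 0 → (0, 0)
  4p + 2q = 15 and q = 0 → (3.75, 0)
  4p + 2q = 15 and p = 0 → (0, 7.5)

Evaluating z = 8p - 7q at each vertex:
  (0, 0): z = 0
  (3.75, 0): z = 30
  (0, 7.5): z = -52.5

The minimum is at (0, 7.5) with z = -52.5.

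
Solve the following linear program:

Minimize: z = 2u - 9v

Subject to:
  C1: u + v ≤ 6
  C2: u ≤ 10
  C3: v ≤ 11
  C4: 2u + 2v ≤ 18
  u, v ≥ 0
Each vertex is the intersection of two constraint boundaries that also satisfies all remaining constraints:
  u = 0 and v = 0 → (0, 0)
  u + v = 6 and v = 0 → (6, 0)
  u + v = 6 and u = 0 → (0, 6)

Evaluating z = 2u - 9v at each vertex:
  (0, 0): z = 0
  (6, 0): z = 12
  (0, 6): z = -54

The minimum is at (0, 6) with z = -54.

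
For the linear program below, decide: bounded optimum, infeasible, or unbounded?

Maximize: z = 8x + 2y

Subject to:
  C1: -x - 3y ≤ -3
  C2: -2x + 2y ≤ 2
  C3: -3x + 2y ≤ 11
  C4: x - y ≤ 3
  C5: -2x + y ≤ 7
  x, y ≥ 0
Feasible point: (0, 1) satisfies every constraint, so the LP is feasible.
Direction d = (1, 1): for each constraint row a, a·d ≤ 0 —
  (-1)(1) + (-3)(1) = -4 ≤ 0
  (-2)(1) + (2)(1) = 0 ≤ 0
  (-3)(1) + (2)(1) = -1 ≤ 0
  (1)(1) + (-1)(1) = 0 ≤ 0
  (-2)(1) + (1)(1) = -1 ≤ 0
and d ≥ 0, so (0, 1) + t·d stays feasible for every t ≥ 0. Along this ray z = 8x + 2y changes by 10 per unit t, so z → +∞.

The LP is unbounded; z can be made arbitrarily large.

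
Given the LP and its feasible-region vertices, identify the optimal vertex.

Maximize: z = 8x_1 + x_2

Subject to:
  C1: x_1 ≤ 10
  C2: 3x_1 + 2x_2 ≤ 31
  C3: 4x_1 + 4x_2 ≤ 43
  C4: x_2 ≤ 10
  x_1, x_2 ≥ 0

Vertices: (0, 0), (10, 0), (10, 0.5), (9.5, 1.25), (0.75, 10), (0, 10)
Evaluating z = 8x_1 + x_2 at each vertex:
  (0, 0): z = 0
  (10, 0): z = 80
  (10, 0.5): z = 80.5
  (9.5, 1.25): z = 77.25
  (0.75, 10): z = 16
  (0, 10): z = 10

The largest value is z = 80.5, attained at (10, 0.5).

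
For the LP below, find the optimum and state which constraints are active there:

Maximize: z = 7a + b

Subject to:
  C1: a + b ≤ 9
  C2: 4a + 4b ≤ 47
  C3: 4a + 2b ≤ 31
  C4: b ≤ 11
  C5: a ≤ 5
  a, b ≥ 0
Optimal: a = 5, b = 4
Slack at optimum:
  C1: slack = 0 (binding)
  C2: slack = 11
  C3: slack = 3
  C4: slack = 7
  C5: slack = 0 (binding)
  a ≥ 0: a = 5
  b ≥ 0: b = 4
Binding constraints: C1, C5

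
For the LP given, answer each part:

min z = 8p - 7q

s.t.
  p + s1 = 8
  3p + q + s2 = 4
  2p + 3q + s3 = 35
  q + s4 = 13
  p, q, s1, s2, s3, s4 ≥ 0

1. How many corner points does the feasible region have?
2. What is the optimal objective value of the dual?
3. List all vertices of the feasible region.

1. 3
2. -28 (by strong duality, equal to the primal optimum)
3. (0, 0), (1.333, 0), (0, 4)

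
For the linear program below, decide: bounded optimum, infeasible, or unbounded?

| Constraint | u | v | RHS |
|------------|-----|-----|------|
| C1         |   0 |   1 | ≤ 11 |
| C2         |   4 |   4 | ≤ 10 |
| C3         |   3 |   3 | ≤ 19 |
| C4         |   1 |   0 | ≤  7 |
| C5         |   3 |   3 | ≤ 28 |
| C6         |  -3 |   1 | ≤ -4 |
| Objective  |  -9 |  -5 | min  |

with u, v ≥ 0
The point (2.5, 0) satisfies every constraint, so the LP is feasible; the constraints give u ≤ 7 and v ≤ 11, which with u, v ≥ 0 keep the feasible region inside a bounded box. A feasible, bounded LP attains a finite optimum at a vertex.

Feasible with finite optimum z* = -22.5 at (2.5, 0).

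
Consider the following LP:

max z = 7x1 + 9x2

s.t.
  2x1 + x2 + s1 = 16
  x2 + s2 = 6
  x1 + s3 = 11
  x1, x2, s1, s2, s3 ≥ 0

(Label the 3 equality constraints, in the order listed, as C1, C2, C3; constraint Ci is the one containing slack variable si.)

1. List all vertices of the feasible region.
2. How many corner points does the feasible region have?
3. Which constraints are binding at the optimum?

1. (0, 0), (8, 0), (5, 6), (0, 6)
2. 4
3. C1, C2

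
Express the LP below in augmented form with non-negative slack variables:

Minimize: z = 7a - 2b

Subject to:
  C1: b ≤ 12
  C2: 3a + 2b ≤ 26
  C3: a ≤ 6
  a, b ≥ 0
min z = 7a - 2b

s.t.
  b + s1 = 12
  3a + 2b + s2 = 26
  a + s3 = 6
  a, b, s1, s2, s3 ≥ 0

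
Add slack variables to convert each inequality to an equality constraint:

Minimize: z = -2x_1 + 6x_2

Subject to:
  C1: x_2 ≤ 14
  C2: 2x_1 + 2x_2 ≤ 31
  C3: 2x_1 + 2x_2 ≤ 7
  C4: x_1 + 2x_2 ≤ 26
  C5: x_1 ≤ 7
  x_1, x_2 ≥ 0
min z = -2x_1 + 6x_2

s.t.
  x_2 + s1 = 14
  2x_1 + 2x_2 + s2 = 31
  2x_1 + 2x_2 + s3 = 7
  x_1 + 2x_2 + s4 = 26
  x_1 + s5 = 7
  x_1, x_2, s1, s2, s3, s4, s5 ≥ 0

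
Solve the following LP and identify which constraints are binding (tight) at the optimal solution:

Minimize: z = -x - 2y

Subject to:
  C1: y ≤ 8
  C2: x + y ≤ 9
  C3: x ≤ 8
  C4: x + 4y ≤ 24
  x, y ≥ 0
Optimal: x = 4, y = 5
Slack at optimum:
  C1: slack = 3
  C2: slack = 0 (binding)
  C3: slack = 4
  C4: slack = 0 (binding)
  x ≥ 0: x = 4
  y ≥ 0: y = 5
Binding constraints: C2, C4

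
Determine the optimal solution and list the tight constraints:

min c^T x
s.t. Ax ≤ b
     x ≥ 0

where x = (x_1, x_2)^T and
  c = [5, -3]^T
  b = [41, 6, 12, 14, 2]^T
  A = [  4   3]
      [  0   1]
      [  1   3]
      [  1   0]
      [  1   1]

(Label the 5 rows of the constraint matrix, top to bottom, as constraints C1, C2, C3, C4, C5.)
Optimal: x_1 = 0, x_2 = 2
Slack at optimum:
  C1: slack = 35
  C2: slack = 4
  C3: slack = 6
  C4: slack = 14
  C5: slack = 0 (binding)
  x_1 ≥ 0: x_1 = 0 (binding)
  x_2 ≥ 0: x_2 = 2
Binding constraints: C5, x_1 ≥ 0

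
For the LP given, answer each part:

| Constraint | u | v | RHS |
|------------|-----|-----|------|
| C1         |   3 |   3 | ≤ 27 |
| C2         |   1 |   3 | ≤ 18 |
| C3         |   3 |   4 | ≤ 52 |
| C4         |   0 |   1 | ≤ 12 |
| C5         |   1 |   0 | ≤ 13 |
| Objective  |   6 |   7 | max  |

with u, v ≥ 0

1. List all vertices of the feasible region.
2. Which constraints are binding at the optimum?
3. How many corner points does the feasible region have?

1. (0, 0), (9, 0), (4.5, 4.5), (0, 6)
2. C1, C2
3. 4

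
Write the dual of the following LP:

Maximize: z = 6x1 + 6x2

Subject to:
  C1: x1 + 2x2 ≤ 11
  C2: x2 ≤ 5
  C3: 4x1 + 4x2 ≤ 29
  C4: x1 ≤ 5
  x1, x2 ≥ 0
Minimize: z = 11y1 + 5y2 + 29y3 + 5y4

Subject to:
  C1: -y1 - 4y3 - y4 ≤ -6
  C2: -2y1 - y2 - 4y3 ≤ -6
  y1, y2, y3, y4 ≥ 0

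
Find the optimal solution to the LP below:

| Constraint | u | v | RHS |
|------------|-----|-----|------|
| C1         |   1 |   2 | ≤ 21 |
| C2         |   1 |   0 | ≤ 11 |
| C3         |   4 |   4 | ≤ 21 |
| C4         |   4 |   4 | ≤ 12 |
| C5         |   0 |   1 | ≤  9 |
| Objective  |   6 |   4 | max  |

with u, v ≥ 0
u = 3, v = 0, z = 18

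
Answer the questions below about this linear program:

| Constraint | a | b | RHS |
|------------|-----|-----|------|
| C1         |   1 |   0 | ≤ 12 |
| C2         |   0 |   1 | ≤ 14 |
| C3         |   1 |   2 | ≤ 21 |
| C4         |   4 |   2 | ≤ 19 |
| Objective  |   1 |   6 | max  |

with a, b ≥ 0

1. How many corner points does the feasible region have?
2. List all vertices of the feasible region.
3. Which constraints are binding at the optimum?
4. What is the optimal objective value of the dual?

1. 3
2. (0, 0), (4.75, 0), (0, 9.5)
3. C4, a ≥ 0
4. 57 (by strong duality, equal to the primal optimum)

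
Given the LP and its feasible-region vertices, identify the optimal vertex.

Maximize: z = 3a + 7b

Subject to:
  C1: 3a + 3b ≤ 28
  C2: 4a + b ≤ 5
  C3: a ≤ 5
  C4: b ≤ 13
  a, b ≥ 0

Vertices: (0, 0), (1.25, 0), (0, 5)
Evaluating z = 3a + 7b at each vertex:
  (0, 0): z = 0
  (1.25, 0): z = 3.75
  (0, 5): z = 35

The largest value is z = 35, attained at (0, 5).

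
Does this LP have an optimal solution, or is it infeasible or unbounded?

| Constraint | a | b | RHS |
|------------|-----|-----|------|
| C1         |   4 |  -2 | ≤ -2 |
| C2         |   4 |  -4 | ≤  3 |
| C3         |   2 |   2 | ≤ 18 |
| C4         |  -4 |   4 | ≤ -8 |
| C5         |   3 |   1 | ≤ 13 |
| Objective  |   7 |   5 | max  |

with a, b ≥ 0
C2 requires 4a - 4b ≤ 3, while C4 (-4a + 4b ≤ -8) is equivalent to 4a - 4b ≥ 8. Together they would need 8 ≤ 4a - 4b ≤ 3, which is impossible since 8 > 3. No point satisfies all constraints.

The feasible region is empty; the LP is infeasible.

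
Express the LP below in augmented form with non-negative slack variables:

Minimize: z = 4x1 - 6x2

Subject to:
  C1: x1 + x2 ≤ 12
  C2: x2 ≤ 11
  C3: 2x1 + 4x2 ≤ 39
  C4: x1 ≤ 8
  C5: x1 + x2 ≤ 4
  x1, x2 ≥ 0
min z = 4x1 - 6x2

s.t.
  x1 + x2 + s1 = 12
  x2 + s2 = 11
  2x1 + 4x2 + s3 = 39
  x1 + s4 = 8
  x1 + x2 + s5 = 4
  x1, x2, s1, s2, s3, s4, s5 ≥ 0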